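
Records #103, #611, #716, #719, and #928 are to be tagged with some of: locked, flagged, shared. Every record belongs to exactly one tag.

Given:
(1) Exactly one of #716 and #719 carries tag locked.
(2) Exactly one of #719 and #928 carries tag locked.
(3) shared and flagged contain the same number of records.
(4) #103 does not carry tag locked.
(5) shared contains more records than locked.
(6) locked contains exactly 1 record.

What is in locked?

locked = {#719}

From (4): #103 ∉ locked.
Suppose #611 ∈ locked: no assignment then satisfies all the clues, so #611 ∉ locked.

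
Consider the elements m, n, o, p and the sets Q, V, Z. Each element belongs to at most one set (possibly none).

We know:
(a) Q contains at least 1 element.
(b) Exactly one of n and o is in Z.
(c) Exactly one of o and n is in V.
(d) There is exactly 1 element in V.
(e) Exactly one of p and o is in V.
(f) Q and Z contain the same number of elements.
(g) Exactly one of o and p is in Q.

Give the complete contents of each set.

Q = {p}; V = {o}; Z = {n}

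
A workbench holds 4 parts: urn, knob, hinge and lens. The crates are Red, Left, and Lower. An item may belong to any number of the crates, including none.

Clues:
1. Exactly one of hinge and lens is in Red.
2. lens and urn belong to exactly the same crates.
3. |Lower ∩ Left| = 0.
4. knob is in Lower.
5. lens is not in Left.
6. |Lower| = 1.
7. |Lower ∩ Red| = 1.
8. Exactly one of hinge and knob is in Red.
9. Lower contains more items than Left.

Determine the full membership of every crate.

Red = {knob, lens, urn}; Left = {}; Lower = {knob}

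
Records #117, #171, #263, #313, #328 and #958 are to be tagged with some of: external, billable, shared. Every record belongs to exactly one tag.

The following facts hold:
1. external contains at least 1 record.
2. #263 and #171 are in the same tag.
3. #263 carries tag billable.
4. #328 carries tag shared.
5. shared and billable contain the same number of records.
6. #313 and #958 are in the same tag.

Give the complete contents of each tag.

external = {#313, #958}; billable = {#171, #263}; shared = {#117, #328}

From (3): #263 ∈ billable.
From (4): #328 ∈ shared.
(2): #171 matches #263: #171 ∉ external.
(2): #171 matches #263: #171 ∈ billable.
Suppose #117 ∈ external: no assignment then satisfies all the clues, so #117 ∉ external.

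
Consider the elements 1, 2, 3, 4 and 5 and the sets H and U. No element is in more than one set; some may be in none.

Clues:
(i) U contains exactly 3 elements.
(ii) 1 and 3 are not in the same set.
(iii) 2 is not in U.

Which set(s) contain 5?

From (iii): 2 ∉ U.
Suppose 5 ∈ H: no assignment then satisfies all the clues, so 5 ∉ H.

5: U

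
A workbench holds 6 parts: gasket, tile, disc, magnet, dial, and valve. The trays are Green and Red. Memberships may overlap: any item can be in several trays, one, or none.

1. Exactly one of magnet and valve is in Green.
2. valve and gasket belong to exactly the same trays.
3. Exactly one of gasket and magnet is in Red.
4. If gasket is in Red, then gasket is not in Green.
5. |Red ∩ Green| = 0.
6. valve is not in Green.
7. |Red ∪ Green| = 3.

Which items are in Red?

Red = {gasket, valve}

From (6): valve ∉ Green.
(1) (exactly one): magnet ∈ Green.
(2): gasket matches valve: gasket ∉ Green.
Suppose gasket ∉ Red: no assignment then satisfies all the clues, so gasket ∈ Red.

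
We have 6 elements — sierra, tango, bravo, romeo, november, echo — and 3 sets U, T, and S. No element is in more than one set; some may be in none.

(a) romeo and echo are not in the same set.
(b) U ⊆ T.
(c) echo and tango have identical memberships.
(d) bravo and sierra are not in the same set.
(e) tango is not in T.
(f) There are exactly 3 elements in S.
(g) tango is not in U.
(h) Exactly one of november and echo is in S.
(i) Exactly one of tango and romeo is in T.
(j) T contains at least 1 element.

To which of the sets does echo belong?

From (e): tango ∉ T.
From (g): tango ∉ U.
(c): echo matches tango: echo ∉ U.
(c): echo matches tango: echo ∉ T.
(i) (exactly one): romeo ∈ T.
Suppose echo ∉ S: no assignment then satisfies all the clues, so echo ∈ S.

echo: S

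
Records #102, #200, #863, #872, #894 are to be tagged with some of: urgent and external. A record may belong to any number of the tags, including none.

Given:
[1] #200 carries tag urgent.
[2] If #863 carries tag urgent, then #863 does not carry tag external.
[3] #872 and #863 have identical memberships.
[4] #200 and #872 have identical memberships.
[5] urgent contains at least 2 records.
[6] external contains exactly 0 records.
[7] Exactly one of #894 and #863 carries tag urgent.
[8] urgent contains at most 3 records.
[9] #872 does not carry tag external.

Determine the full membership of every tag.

urgent = {#200, #863, #872}; external = {}

From (1): #200 ∈ urgent.
From (9): #872 ∉ external.
(3): #863 matches #872: #863 ∉ external.
(4): #872 matches #200: #872 ∈ urgent.
(4): #200 matches #872: #200 ∉ external.
(6): external already has 0, so the rest are out.
(3): #863 matches #872: #863 ∈ urgent.
(7) (exactly one): #894 ∉ urgent.
(8): urgent already has 3, so the rest are out.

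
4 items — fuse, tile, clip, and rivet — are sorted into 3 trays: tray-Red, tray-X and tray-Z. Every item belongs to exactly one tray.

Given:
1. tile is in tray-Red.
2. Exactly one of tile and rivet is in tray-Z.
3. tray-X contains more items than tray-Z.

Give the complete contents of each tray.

From (1): tile ∈ tray-Red.
(2) (exactly one): rivet ∈ tray-Z.
Suppose fuse ∈ tray-Red: no assignment then satisfies all the clues, so fuse ∉ tray-Red.

tray-Red = {tile}; tray-X = {clip, fuse}; tray-Z = {rivet}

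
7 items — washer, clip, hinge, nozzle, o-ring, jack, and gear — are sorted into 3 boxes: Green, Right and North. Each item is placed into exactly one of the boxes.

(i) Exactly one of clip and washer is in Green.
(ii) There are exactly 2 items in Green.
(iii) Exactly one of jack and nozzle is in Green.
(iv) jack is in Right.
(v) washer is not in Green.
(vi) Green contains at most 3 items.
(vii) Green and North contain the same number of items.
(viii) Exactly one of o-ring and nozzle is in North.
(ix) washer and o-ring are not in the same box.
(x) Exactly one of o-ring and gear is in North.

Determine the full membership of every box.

Green = {clip, nozzle}; Right = {gear, jack, washer}; North = {hinge, o-ring}

From (iv): jack ∈ Right.
From (v): washer ∉ Green.
(i) (exactly one): clip ∈ Green.
(iii) (exactly one): nozzle ∈ Green.
(viii) (exactly one): o-ring ∈ North.
(ix): washer ∉ North.
(x) (exactly one): gear ∉ North.
Only one box left: washer ∈ Right.
(ii): Green already has 2, so the rest are out.
Only one box left: gear ∈ Right.
Suppose hinge ∈ Right: no assignment then satisfies all the clues, so hinge ∉ Right.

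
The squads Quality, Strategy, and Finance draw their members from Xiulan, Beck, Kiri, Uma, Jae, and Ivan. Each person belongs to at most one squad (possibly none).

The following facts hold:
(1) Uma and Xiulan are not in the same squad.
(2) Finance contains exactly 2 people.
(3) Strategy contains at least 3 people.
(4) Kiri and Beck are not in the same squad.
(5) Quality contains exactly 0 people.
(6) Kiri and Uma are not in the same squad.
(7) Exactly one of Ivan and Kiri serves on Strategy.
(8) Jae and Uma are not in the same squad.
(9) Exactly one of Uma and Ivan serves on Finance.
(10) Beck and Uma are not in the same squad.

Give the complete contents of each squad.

Quality = {}; Strategy = {Jae, Kiri, Xiulan}; Finance = {Beck, Ivan}

(5): Quality already has 0, so the rest are out.
Suppose Xiulan ∉ Strategy: no assignment then satisfies all the clues, so Xiulan ∈ Strategy.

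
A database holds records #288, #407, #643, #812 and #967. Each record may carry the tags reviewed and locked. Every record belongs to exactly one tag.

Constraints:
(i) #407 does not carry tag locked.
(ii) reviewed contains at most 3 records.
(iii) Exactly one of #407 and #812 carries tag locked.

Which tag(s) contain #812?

From (i): #407 ∉ locked.
(iii) (exactly one): #812 ∈ locked.
Only one tag left: #407 ∈ reviewed.

#812: locked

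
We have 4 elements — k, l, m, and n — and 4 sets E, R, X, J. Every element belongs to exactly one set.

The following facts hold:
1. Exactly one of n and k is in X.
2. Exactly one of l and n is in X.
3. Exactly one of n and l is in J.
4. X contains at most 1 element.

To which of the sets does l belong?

l: J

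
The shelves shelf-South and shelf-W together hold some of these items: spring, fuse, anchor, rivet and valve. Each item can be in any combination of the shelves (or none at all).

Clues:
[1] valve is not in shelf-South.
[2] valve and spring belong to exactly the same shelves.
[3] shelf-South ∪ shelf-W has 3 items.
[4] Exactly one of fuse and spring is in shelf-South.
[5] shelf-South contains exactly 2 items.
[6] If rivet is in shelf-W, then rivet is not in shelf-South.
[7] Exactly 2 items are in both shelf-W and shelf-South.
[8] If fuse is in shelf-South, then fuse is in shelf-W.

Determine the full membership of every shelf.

shelf-South = {anchor, fuse}; shelf-W = {anchor, fuse, rivet}

From (1): valve ∉ shelf-South.
(2): spring matches valve: spring ∉ shelf-South.
(4) (exactly one): fuse ∈ shelf-South.
(8): fuse ∈ shelf-W.
Suppose spring ∈ shelf-W: no assignment then satisfies all the clues, so spring ∉ shelf-W.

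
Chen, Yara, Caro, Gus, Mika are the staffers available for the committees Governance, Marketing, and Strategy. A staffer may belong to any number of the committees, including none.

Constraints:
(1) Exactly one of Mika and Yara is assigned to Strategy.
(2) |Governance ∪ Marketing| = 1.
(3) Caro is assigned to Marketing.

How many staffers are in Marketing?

1

From (3): Caro ∈ Marketing.
Suppose Chen ∈ Governance: no assignment then satisfies all the clues, so Chen ∉ Governance.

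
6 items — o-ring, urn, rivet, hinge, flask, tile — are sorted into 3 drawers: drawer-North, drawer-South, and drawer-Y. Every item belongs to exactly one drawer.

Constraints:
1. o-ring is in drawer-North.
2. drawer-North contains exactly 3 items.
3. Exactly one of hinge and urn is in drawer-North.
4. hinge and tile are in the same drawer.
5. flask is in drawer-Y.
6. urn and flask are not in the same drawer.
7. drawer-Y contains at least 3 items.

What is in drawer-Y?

drawer-Y = {flask, hinge, tile}

From (1): o-ring ∈ drawer-North.
From (5): flask ∈ drawer-Y.
(6): urn ∉ drawer-Y.
Suppose rivet ∈ drawer-Y: no assignment then satisfies all the clues, so rivet ∉ drawer-Y.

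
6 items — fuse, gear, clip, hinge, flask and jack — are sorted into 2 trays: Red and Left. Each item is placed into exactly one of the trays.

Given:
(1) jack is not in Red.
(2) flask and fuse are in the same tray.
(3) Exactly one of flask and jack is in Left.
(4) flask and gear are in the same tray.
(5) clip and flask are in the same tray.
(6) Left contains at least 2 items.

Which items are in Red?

Red = {clip, flask, fuse, gear}

From (1): jack ∉ Red.
Only one tray left: jack ∈ Left.
(3) (exactly one): flask ∉ Left.
(4): gear matches flask: gear ∉ Left.
(5): clip matches flask: clip ∉ Left.
Only one tray left: gear ∈ Red.
Only one tray left: clip ∈ Red.
Only one tray left: flask ∈ Red.
(2): fuse matches flask: fuse ∈ Red.
(6): only 2 candidates remain for Left, so all are in.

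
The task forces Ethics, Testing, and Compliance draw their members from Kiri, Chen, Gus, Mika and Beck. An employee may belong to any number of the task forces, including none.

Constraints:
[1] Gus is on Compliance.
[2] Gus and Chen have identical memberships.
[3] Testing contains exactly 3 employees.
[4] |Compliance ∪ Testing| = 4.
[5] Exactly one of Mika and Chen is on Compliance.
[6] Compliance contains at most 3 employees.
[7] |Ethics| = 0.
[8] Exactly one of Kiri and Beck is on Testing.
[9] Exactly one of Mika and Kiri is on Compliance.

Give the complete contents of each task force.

Ethics = {}; Testing = {Beck, Chen, Gus}; Compliance = {Chen, Gus, Kiri}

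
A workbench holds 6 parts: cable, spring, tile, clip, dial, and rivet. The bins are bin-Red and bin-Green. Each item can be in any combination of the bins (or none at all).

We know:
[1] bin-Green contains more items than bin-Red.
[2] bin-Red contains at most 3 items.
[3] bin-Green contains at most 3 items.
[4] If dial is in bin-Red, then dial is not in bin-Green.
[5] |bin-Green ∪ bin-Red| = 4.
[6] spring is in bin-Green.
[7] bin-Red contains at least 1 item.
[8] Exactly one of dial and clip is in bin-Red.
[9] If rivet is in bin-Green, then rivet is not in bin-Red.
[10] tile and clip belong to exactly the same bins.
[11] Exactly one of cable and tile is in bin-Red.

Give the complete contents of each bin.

bin-Red = {cable, dial}; bin-Green = {cable, rivet, spring}

From (6): spring ∈ bin-Green.
Suppose cable ∉ bin-Red: no assignment then satisfies all the clues, so cable ∈ bin-Red.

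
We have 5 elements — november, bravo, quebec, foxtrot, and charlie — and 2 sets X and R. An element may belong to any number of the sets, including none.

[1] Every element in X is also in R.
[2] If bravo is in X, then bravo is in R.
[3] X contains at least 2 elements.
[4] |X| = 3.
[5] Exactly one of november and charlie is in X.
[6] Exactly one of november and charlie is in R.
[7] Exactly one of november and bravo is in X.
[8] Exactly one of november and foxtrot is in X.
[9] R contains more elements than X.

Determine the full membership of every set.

X = {bravo, charlie, foxtrot}; R = {bravo, charlie, foxtrot, quebec}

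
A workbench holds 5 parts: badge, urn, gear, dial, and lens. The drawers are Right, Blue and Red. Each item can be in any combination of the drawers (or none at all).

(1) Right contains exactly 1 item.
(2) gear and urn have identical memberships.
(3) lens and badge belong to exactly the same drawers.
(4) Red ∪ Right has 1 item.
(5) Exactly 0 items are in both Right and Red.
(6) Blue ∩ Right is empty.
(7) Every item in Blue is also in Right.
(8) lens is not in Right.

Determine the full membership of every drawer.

From (8): lens ∉ Right.
(3): badge matches lens: badge ∉ Right.
(7) contrapositive: badge ∉ Blue.
(7) contrapositive: lens ∉ Blue.
Suppose badge ∈ Red: no assignment then satisfies all the clues, so badge ∉ Red.

Right = {dial}; Blue = {}; Red = {}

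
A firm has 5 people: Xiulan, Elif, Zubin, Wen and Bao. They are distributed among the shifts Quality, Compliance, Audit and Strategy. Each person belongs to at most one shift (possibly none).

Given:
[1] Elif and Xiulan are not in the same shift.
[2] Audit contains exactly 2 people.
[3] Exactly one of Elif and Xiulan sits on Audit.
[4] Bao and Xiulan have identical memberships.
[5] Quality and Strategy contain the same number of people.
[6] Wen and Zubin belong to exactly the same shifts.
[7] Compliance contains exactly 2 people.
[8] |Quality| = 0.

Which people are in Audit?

Audit = {Bao, Xiulan}

(8): Quality already has 0, so the rest are out.
Suppose Xiulan ∉ Audit: no assignment then satisfies all the clues, so Xiulan ∈ Audit.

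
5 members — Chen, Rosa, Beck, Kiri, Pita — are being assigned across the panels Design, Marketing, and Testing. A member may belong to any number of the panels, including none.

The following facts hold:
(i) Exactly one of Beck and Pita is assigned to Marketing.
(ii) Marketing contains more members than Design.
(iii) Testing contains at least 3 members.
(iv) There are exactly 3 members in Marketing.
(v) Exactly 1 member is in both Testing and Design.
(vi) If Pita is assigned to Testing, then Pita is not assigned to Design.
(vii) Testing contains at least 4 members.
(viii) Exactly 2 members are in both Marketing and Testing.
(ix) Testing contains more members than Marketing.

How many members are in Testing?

4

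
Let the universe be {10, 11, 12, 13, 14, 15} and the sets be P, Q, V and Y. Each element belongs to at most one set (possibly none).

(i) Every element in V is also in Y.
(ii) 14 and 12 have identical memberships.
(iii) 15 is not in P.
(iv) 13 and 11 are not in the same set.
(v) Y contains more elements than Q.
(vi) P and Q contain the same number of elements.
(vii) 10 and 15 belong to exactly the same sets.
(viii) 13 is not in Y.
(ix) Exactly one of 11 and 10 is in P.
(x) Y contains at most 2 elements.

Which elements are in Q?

Q = {13}

From (iii): 15 ∉ P.
From (viii): 13 ∉ Y.
(i) contrapositive: 13 ∉ V.
(vii): 10 matches 15: 10 ∉ P.
(ix) (exactly one): 11 ∈ P.
(iv): 13 ∉ P.
Suppose 10 ∈ Q: no assignment then satisfies all the clues, so 10 ∉ Q.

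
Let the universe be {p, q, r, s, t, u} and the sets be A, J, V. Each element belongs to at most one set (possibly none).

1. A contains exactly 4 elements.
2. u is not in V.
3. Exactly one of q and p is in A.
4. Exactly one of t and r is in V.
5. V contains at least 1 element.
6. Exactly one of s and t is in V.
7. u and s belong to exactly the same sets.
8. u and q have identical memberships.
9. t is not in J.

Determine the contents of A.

A = {q, r, s, u}

From (2): u ∉ V.
From (9): t ∉ J.
(7): s matches u: s ∉ V.
(8): q matches u: q ∉ V.
(6) (exactly one): t ∈ V.
(4) (exactly one): r ∉ V.
Suppose p ∈ A: no assignment then satisfies all the clues, so p ∉ A.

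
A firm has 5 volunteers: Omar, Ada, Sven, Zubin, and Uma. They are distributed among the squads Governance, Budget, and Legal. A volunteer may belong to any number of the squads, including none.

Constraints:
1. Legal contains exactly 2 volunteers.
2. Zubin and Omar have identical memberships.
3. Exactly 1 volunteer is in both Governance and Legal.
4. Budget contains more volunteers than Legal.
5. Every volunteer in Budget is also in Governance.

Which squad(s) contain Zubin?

Zubin: Budget, Governance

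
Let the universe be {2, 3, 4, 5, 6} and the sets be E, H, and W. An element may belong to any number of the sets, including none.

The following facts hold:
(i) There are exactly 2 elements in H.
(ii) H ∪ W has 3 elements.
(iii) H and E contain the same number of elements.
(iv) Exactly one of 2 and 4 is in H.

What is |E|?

2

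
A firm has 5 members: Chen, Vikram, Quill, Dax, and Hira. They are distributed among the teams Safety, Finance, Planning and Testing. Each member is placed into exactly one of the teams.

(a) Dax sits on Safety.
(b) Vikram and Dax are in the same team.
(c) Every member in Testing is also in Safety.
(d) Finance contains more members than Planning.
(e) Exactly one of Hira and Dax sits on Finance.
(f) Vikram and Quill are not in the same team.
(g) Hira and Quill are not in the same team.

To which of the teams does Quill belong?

From (a): Dax ∈ Safety.
(b): Vikram matches Dax: Vikram ∈ Safety.
(e) (exactly one): Hira ∈ Finance.
(f): Quill ∉ Safety.
(g): Quill ∉ Finance.
(c) contrapositive: Quill ∉ Testing.
Only one team left: Quill ∈ Planning.

Quill: Planning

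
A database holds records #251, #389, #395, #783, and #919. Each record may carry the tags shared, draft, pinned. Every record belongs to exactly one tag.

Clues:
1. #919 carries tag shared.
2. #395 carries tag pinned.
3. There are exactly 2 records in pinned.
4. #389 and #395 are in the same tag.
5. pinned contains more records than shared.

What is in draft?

draft = {#251, #783}

From (1): #919 ∈ shared.
From (2): #395 ∈ pinned.
(4): #389 matches #395: #389 ∉ shared.
(4): #389 matches #395: #389 ∉ draft.
(4): #389 matches #395: #389 ∈ pinned.
(3): pinned already has 2, so the rest are out.
Suppose #251 ∉ draft: no assignment then satisfies all the clues, so #251 ∈ draft.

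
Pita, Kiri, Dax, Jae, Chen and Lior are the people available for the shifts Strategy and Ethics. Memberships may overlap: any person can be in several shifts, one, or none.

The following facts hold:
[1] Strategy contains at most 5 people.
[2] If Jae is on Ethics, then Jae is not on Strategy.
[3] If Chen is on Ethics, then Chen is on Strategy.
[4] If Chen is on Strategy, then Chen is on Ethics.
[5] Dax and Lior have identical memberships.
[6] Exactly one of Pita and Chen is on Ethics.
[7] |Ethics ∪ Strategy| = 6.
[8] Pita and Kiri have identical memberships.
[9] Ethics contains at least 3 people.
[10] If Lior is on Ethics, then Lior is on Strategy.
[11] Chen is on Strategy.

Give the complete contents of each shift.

Strategy = {Chen, Dax, Kiri, Lior, Pita}; Ethics = {Chen, Dax, Jae, Lior}

From (11): Chen ∈ Strategy.
(4): Chen ∈ Ethics.
(6) (exactly one): Pita ∉ Ethics.
(8): Kiri matches Pita: Kiri ∉ Ethics.
Suppose Pita ∉ Strategy: no assignment then satisfies all the clues, so Pita ∈ Strategy.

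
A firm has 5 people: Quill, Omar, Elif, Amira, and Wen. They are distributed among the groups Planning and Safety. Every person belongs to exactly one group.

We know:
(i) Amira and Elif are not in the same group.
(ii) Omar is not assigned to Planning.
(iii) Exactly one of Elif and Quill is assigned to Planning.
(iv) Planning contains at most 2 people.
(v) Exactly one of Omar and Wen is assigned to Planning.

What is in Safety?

From (ii): Omar ∉ Planning.
(v) (exactly one): Wen ∈ Planning.
Only one group left: Omar ∈ Safety.
Suppose Quill ∉ Safety: no assignment then satisfies all the clues, so Quill ∈ Safety.

Safety = {Amira, Omar, Quill}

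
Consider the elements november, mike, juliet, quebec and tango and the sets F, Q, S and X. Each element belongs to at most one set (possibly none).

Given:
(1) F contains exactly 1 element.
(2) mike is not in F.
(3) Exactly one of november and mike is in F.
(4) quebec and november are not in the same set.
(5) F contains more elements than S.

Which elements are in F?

F = {november}

From (2): mike ∉ F.
(3) (exactly one): november ∈ F.
(4): quebec ∉ F.
(1): F already has 1, so the rest are out.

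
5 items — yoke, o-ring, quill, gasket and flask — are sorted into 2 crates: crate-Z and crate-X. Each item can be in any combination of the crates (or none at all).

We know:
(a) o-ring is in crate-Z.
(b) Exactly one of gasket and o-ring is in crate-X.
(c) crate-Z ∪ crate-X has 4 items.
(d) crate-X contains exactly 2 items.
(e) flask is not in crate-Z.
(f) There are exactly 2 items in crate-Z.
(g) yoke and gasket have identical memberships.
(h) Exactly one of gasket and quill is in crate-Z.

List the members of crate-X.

crate-X = {gasket, yoke}

From (a): o-ring ∈ crate-Z.
From (e): flask ∉ crate-Z.
Suppose yoke ∉ crate-X: no assignment then satisfies all the clues, so yoke ∈ crate-X.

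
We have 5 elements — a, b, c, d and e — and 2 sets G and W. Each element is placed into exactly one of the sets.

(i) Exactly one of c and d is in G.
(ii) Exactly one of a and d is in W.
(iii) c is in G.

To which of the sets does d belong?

d: W

From (iii): c ∈ G.
(i) (exactly one): d ∉ G.
Only one set left: d ∈ W.
(ii) (exactly one): a ∉ W.
Only one set left: a ∈ G.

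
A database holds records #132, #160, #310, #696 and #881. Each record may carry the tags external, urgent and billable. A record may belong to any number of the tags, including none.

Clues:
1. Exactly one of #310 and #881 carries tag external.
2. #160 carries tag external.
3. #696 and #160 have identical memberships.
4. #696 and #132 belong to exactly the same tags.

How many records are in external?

From (2): #160 ∈ external.
(3): #696 matches #160: #696 ∈ external.
(4): #132 matches #696: #132 ∈ external.

4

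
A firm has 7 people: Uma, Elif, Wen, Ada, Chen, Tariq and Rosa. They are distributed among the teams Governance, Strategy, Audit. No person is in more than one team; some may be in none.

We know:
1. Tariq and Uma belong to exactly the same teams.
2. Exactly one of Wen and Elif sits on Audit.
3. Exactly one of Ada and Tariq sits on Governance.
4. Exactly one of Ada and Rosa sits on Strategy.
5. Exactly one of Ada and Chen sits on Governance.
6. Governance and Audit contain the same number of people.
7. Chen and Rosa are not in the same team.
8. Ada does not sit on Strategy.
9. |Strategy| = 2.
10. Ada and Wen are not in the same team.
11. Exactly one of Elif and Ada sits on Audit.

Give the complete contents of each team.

Governance = {Ada}; Strategy = {Rosa, Wen}; Audit = {Elif}

From (8): Ada ∉ Strategy.
(4) (exactly one): Rosa ∈ Strategy.
(7): Chen ∉ Strategy.
Suppose Uma ∈ Governance: no assignment then satisfies all the clues, so Uma ∉ Governance.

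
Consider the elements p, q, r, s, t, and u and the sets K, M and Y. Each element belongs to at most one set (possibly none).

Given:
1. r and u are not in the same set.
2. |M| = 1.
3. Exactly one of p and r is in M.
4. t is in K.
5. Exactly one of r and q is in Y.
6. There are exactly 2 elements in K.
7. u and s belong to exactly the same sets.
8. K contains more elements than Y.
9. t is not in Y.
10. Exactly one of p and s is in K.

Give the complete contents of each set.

K = {p, t}; M = {r}; Y = {q}

From (4): t ∈ K.
Suppose p ∉ K: no assignment then satisfies all the clues, so p ∈ K.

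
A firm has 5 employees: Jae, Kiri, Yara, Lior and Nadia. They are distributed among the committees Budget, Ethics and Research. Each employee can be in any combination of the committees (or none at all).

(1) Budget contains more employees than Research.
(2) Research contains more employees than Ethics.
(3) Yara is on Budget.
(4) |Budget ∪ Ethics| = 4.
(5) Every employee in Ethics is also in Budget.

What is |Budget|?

4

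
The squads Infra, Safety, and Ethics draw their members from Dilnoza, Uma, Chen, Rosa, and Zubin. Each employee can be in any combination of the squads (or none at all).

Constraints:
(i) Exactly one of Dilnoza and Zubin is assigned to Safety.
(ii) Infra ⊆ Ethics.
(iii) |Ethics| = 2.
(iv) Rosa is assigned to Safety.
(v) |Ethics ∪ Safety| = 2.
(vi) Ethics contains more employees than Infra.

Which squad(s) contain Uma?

From (iv): Rosa ∈ Safety.
Suppose Uma ∈ Infra: no assignment then satisfies all the clues, so Uma ∉ Infra.

Uma: none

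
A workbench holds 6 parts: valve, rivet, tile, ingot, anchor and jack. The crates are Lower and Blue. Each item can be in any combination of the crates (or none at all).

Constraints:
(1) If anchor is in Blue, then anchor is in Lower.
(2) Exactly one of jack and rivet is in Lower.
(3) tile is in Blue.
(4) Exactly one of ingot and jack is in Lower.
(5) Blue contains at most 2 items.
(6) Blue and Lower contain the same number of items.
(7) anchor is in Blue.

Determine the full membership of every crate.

Lower = {anchor, jack}; Blue = {anchor, tile}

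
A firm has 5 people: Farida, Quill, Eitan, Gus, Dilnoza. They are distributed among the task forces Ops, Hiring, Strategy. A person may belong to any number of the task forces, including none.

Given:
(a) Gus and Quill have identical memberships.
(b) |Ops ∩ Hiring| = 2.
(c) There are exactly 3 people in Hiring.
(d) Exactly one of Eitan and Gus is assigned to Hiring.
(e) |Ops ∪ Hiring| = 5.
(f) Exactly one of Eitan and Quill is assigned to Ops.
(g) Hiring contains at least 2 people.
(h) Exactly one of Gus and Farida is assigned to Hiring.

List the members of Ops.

Ops = {Dilnoza, Farida, Gus, Quill}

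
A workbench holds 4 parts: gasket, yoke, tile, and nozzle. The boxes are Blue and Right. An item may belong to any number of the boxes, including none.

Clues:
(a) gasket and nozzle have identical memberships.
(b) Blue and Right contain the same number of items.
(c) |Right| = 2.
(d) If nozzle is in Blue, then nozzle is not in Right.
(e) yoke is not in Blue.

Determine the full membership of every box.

Blue = {gasket, nozzle}; Right = {tile, yoke}

From (e): yoke ∉ Blue.
Suppose gasket ∉ Blue: no assignment then satisfies all the clues, so gasket ∈ Blue.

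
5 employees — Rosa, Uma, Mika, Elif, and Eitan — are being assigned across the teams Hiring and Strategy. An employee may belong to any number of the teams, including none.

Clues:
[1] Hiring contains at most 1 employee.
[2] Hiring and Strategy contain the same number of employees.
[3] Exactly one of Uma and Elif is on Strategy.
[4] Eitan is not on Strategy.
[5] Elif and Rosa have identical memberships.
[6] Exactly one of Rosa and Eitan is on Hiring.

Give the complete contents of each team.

Hiring = {Eitan}; Strategy = {Uma}

From (4): Eitan ∉ Strategy.
Suppose Rosa ∈ Hiring: no assignment then satisfies all the clues, so Rosa ∉ Hiring.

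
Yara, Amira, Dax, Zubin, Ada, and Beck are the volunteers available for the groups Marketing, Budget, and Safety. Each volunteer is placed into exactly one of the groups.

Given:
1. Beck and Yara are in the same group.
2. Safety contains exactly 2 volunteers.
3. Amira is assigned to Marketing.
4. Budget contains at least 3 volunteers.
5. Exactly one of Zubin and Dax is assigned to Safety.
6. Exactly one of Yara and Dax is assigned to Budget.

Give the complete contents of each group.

From (3): Amira ∈ Marketing.
Suppose Yara ∈ Marketing: no assignment then satisfies all the clues, so Yara ∉ Marketing.

Marketing = {Amira}; Budget = {Beck, Yara, Zubin}; Safety = {Ada, Dax}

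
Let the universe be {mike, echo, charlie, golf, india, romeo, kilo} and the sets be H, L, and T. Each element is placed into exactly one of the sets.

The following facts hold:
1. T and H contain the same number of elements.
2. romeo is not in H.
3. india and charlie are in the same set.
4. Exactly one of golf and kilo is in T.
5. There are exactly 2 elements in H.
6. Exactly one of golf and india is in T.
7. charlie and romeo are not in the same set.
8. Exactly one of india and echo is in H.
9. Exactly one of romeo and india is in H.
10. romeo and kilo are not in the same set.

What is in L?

L = {echo, kilo, mike}

From (2): romeo ∉ H.
(9) (exactly one): india ∈ H.
(3): charlie matches india: charlie ∈ H.
(5): H already has 2, so the rest are out.
(6) (exactly one): golf ∈ T.
(4) (exactly one): kilo ∉ T.
Only one set left: kilo ∈ L.
(10): romeo ∉ L.
Only one set left: romeo ∈ T.
Suppose mike ∉ L: no assignment then satisfies all the clues, so mike ∈ L.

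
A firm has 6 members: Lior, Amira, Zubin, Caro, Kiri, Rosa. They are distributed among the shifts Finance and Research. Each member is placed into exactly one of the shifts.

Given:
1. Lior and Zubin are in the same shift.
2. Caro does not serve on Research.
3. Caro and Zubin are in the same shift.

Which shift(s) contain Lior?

From (2): Caro ∉ Research.
(3): Zubin matches Caro: Zubin ∉ Research.
Only one shift left: Zubin ∈ Finance.
Only one shift left: Caro ∈ Finance.
(1): Lior matches Zubin: Lior ∈ Finance.

Lior: Finance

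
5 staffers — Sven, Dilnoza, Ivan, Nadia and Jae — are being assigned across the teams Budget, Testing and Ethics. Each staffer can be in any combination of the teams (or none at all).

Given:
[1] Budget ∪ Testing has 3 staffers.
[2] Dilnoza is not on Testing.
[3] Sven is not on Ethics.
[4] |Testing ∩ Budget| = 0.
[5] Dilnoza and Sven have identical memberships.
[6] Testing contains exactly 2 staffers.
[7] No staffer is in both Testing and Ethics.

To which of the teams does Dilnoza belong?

From (2): Dilnoza ∉ Testing.
From (3): Sven ∉ Ethics.
(5): Sven matches Dilnoza: Sven ∉ Testing.
(5): Dilnoza matches Sven: Dilnoza ∉ Ethics.
Suppose Dilnoza ∈ Budget: no assignment then satisfies all the clues, so Dilnoza ∉ Budget.

Dilnoza: none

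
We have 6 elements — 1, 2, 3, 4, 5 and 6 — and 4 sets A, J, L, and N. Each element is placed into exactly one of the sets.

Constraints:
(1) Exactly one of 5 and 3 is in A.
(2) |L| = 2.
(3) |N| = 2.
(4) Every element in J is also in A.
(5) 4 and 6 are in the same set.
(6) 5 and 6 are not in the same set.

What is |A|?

2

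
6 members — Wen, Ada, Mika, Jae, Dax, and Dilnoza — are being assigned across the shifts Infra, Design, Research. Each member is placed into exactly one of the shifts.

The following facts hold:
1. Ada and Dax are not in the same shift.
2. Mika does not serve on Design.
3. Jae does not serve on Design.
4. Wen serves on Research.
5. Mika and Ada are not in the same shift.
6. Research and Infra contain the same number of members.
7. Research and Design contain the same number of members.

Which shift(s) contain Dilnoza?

Dilnoza: Design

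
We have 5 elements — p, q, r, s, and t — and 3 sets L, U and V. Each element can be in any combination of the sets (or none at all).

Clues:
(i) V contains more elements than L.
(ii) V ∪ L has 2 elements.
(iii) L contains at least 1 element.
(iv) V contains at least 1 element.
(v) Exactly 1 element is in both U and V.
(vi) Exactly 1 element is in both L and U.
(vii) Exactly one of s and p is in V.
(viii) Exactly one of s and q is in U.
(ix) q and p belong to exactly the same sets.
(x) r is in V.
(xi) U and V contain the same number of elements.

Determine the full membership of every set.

L = {s}; U = {s, t}; V = {r, s}

From (x): r ∈ V.
Suppose p ∈ L: no assignment then satisfies all the clues, so p ∉ L.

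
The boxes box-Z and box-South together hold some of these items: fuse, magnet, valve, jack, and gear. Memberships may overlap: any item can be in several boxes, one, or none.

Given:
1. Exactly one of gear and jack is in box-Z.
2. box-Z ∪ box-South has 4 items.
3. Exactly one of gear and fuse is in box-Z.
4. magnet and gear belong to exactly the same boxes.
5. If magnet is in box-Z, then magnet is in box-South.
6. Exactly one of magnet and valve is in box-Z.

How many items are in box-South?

4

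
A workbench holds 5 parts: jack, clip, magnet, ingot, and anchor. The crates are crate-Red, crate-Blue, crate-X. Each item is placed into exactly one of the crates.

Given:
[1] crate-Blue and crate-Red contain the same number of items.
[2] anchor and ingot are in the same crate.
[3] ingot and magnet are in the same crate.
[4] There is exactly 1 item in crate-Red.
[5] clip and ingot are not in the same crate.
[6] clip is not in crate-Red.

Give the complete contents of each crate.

From (6): clip ∉ crate-Red.
Suppose jack ∉ crate-Red: no assignment then satisfies all the clues, so jack ∈ crate-Red.

crate-Red = {jack}; crate-Blue = {clip}; crate-X = {anchor, ingot, magnet}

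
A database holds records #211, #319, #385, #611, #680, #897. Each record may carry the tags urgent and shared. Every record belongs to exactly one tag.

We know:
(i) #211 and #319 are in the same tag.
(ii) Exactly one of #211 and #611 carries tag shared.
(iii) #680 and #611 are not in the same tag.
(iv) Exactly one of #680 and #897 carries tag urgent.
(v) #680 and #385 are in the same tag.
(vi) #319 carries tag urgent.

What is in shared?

shared = {#611, #897}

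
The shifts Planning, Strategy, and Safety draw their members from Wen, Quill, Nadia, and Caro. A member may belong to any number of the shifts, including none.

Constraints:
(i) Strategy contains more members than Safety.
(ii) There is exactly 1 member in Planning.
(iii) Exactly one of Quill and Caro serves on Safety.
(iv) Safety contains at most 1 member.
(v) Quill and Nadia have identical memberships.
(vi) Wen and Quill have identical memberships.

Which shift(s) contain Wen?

Wen: Strategy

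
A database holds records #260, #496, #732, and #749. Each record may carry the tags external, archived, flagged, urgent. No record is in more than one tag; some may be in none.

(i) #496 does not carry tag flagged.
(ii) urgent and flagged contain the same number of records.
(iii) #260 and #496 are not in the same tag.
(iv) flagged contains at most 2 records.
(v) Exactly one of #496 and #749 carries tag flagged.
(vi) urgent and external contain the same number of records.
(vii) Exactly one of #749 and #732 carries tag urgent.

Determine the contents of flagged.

flagged = {#749}

From (i): #496 ∉ flagged.
(v) (exactly one): #749 ∈ flagged.
(vii) (exactly one): #732 ∈ urgent.
Suppose #260 ∈ flagged: no assignment then satisfies all the clues, so #260 ∉ flagged.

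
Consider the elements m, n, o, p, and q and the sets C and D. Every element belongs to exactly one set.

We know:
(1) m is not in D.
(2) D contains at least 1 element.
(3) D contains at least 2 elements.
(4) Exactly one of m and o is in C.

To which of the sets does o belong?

From (1): m ∉ D.
Only one set left: m ∈ C.
(4) (exactly one): o ∉ C.
Only one set left: o ∈ D.

o: D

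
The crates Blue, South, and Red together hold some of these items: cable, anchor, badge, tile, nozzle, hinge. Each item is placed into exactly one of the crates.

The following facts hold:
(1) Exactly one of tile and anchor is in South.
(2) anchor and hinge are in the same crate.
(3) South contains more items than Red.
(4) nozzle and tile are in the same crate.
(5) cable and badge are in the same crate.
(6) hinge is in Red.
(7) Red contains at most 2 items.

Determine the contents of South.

South = {badge, cable, nozzle, tile}

From (6): hinge ∈ Red.
(2): anchor matches hinge: anchor ∉ Blue.
(2): anchor matches hinge: anchor ∉ South.
(2): anchor matches hinge: anchor ∈ Red.
(7): Red already has 2, so the rest are out.
(1) (exactly one): tile ∈ South.
(4): nozzle matches tile: nozzle ∉ Blue.
(4): nozzle matches tile: nozzle ∈ South.
Suppose cable ∉ South: no assignment then satisfies all the clues, so cable ∈ South.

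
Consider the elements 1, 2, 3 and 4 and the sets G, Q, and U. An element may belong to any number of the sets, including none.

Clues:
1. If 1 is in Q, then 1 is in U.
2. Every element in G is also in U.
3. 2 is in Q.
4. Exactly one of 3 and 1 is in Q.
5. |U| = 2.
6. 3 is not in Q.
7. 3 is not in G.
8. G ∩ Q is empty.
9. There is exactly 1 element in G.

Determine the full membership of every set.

G = {4}; Q = {1, 2}; U = {1, 4}

From (3): 2 ∈ Q.
From (6): 3 ∉ Q.
From (7): 3 ∉ G.
(4) (exactly one): 1 ∈ Q.
(8) (disjoint): 1 ∉ G.
(8) (disjoint): 2 ∉ G.
(9): only 1 candidates remain for G, so all are in.
(1): 1 ∈ U.
(2) with 4 ∈ G: 4 ∈ U.
(5): U already has 2, so the rest are out.
(8) (disjoint): 4 ∉ Q.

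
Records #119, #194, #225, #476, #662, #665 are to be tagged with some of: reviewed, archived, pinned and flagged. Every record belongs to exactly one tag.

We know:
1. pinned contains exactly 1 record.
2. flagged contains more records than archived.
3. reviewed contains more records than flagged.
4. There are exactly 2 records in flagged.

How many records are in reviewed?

3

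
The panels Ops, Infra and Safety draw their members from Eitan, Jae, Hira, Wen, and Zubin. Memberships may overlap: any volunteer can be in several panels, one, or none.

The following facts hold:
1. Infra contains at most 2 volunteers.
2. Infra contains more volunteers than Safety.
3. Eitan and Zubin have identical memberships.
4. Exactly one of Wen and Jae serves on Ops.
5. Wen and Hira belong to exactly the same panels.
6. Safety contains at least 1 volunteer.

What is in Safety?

Safety = {Jae}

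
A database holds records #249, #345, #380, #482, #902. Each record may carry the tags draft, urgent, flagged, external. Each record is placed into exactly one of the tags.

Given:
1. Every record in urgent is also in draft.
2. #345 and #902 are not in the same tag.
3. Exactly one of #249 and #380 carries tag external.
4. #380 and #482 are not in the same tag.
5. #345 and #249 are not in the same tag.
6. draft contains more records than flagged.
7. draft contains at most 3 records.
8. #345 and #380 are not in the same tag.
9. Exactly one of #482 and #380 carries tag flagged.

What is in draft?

draft = {#345, #482}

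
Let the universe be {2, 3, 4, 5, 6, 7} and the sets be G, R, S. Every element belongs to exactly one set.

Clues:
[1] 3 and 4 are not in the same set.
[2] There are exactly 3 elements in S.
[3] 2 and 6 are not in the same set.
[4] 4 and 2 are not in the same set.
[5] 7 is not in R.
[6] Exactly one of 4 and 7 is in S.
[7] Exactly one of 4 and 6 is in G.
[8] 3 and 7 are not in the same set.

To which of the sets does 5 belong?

5: S

From (5): 7 ∉ R.
Suppose 5 ∈ G: no assignment then satisfies all the clues, so 5 ∉ G.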